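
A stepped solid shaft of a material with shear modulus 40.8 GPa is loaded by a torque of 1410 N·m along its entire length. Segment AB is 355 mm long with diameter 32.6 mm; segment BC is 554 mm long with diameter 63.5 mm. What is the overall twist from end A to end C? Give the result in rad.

0.123 rad

J_AB = π(0.0326)⁴/32 = 1.11×10^-7 m⁴; J_BC = π(0.0635)⁴/32 = 1.60×10^-6 m⁴.
θ = (T/G)·Σ L_i/J_i = (1410/40.8×10⁹)·(0.355/1.11×10^-7 + 0.554/1.60×10^-6) = 0.1226 rad.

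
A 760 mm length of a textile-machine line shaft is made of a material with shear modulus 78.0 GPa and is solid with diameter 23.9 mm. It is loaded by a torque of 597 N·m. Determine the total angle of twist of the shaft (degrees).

J = πd⁴/32 = π(0.0239)⁴/32 = 3.203×10^-8 m⁴.
θ = T·L/(G·J) = 597.0 × 0.760 / (78.0×10⁹ × 3.203×10^-8) = 0.1816 rad.

10.4°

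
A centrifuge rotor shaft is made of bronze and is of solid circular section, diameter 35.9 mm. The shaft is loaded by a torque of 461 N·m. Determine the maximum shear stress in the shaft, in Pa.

J = πd⁴/32 = π(0.0359)⁴/32 = 1.631×10^-7 m⁴.
τ_max = T·r/J = 461.0 × 0.0180 / 1.631×10^-7 = 5.074×10^7 Pa.

5.07e7 Pa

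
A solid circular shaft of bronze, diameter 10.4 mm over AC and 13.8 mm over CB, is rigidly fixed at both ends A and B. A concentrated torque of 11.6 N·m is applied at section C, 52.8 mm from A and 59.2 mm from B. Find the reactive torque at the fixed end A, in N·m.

3.08 N·m

Compatibility: T_A·a/J_AC = T_B·b/J_CB with T_A + T_B = T₀.
J_AC = 1.15×10^-9 m⁴, J_CB = 3.56×10^-9 m⁴, so T_A = T₀·(J_AC/a)/((J_AC/a)+(J_CB/b)) = 3.081 N·m, T_B = 8.519 N·m.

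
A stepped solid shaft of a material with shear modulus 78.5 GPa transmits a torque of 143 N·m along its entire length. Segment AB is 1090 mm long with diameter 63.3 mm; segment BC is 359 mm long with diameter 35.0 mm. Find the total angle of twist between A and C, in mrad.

J_AB = π(0.0633)⁴/32 = 1.58×10^-6 m⁴; J_BC = π(0.0350)⁴/32 = 1.47×10^-7 m⁴.
θ = (T/G)·Σ L_i/J_i = (143.0/78.5×10⁹)·(1.09/1.58×10^-6 + 0.359/1.47×10^-7) = 5.699×10^-3 rad.

5.70 mrad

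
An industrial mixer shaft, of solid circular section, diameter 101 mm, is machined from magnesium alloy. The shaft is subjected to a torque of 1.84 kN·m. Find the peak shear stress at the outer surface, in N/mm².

J = πd⁴/32 = π(0.101)⁴/32 = 1.022×10^-5 m⁴.
τ_max = T·r/J = 1840 × 0.0505 / 1.022×10^-5 = 9.095×10^6 Pa.

9.10 N/mm²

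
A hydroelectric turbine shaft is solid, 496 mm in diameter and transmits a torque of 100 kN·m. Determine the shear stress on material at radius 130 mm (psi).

317 psi

J = πd⁴/32 = π(0.496)⁴/32 = 5.942×10^-3 m⁴.
Shear stress varies linearly with radius: τ = T·r/J = 100000 × 0.130 / 5.942×10^-3 = 2.188×10^6 Pa.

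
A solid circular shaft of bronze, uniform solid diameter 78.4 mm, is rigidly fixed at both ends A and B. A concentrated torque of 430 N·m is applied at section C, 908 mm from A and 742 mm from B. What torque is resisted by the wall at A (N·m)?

193 N·m

With uniform GJ and both ends fixed, compatibility θ_AC = θ_CB gives T_A·a = T_B·b, together with T_A + T_B = T₀.
T_A = T₀·b/(a+b) = 430.0·742/1650 = 193.4 N·m; T_B = 236.6 N·m.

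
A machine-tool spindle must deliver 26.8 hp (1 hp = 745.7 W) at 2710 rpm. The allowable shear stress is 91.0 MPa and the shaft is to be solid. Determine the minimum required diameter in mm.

ω = 2π·2710/60 = 283.8 rad/s, so T = P/ω = 26.8×745.7 / 283.8 = 70.42 N·m.
For a solid shaft τ_max = 16T/(πd³), so d = (16T/(π τ_allow))^(1/3) = (16·70.42/(π·9.10×10^7))^(1/3) = 0.01580 m.

15.8 mm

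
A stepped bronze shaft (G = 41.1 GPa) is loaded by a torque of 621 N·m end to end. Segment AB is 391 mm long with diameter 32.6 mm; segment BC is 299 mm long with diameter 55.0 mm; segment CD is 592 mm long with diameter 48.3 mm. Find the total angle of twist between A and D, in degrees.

J_AB = π(0.0326)⁴/32 = 1.11×10^-7 m⁴; J_BC = π(0.0550)⁴/32 = 8.98×10^-7 m⁴; J_CD = π(0.0483)⁴/32 = 5.34×10^-7 m⁴.
θ = (T/G)·Σ L_i/J_i = (621.0/41.1×10⁹)·(0.391/1.11×10^-7 + 0.299/8.98×10^-7 + 0.592/5.34×10^-7) = 0.07505 rad.

4.30°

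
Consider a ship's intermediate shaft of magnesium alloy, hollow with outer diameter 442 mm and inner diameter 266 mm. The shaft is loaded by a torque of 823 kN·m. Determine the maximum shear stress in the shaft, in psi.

J = π(d_o⁴ − d_i⁴)/32 = π(0.442⁴ − 0.266⁴)/32 = 3.256×10^-3 m⁴.
τ_max = T·r/J = 823000 × 0.221 / 3.256×10^-3 = 5.587×10^7 Pa.

8100 psi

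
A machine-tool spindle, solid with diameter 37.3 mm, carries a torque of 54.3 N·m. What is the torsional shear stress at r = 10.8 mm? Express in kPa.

3090 kPa

J = πd⁴/32 = π(0.0373)⁴/32 = 1.900×10^-7 m⁴.
Shear stress varies linearly with radius: τ = T·r/J = 54.30 × 0.0108 / 1.900×10^-7 = 3.086×10^6 Pa.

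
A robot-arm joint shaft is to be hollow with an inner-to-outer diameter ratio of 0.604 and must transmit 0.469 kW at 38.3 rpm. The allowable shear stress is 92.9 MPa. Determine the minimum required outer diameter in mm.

ω = 2π·38.3/60 = 4.011 rad/s, so T = P/ω = 0.469×10³ / 4.011 = 116.9 N·m.
For a hollow shaft with d_i/d_o = 0.604: τ_max = 16T/(π d_o³ (1−k⁴)), so d_o = [16T/(π τ_allow (1−k⁴))]^(1/3) = [16·116.9/(π·9.29×10^7·0.8669)]^(1/3) = 0.01948 m.

19.5 mm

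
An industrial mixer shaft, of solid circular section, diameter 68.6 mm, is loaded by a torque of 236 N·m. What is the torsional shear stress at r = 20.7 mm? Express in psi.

326 psi

J = πd⁴/32 = π(0.0686)⁴/32 = 2.174×10^-6 m⁴.
Shear stress varies linearly with radius: τ = T·r/J = 236.0 × 0.0207 / 2.174×10^-6 = 2.247×10^6 Pa.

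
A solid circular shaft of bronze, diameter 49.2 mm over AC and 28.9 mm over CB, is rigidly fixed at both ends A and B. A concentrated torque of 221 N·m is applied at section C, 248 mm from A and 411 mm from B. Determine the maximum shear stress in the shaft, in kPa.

Compatibility: T_A·a/J_AC = T_B·b/J_CB with T_A + T_B = T₀.
J_AC = 5.75×10^-7 m⁴, J_CB = 6.85×10^-8 m⁴, so T_A = T₀·(J_AC/a)/((J_AC/a)+(J_CB/b)) = 206.2 N·m, T_B = 14.81 N·m.
τ in each portion: τ_AC = 8.82×10^6 Pa, τ_CB = 3.13×10^6 Pa; maximum is in AC.
τ_max = T_AC·r/J = 206.2·0.0246/5.75×10^-7 = 8.817×10^6 Pa.

8820 kPa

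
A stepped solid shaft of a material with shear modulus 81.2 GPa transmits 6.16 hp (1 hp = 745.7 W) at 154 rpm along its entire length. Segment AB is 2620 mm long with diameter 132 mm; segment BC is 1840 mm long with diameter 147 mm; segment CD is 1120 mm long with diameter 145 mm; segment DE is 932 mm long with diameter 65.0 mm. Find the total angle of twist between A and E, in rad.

ω = 2π·154/60 = 16.13 rad/s, so T = P/ω = 6.16×745.7 / 16.13 = 284.8 N·m.
J_AB = π(0.132)⁴/32 = 2.98×10^-5 m⁴; J_BC = π(0.147)⁴/32 = 4.58×10^-5 m⁴; J_CD = π(0.145)⁴/32 = 4.34×10^-5 m⁴; J_DE = π(0.0650)⁴/32 = 1.75×10^-6 m⁴.
θ = (T/G)·Σ L_i/J_i = (284.8/81.2×10⁹)·(2.62/2.98×10^-5 + 1.84/4.58×10^-5 + 1.12/4.34×10^-5 + 0.932/1.75×10^-6) = 2.405×10^-3 rad.

0.00241 rad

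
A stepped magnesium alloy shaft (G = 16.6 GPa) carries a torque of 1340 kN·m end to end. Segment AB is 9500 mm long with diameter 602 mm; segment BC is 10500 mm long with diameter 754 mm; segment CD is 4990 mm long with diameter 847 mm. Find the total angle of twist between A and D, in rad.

J_AB = π(0.602)⁴/32 = 0.0129 m⁴; J_BC = π(0.754)⁴/32 = 0.0317 m⁴; J_CD = π(0.847)⁴/32 = 0.0505 m⁴.
θ = (T/G)·Σ L_i/J_i = (1.340e6/16.6×10⁹)·(9.50/0.0129 + 10.5/0.0317 + 4.99/0.0505) = 0.09416 rad.

0.0942 rad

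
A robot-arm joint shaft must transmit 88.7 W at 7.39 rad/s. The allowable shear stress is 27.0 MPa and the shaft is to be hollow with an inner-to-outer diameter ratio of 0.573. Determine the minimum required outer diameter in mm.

ω = 7.39 rad/s, so T = P/ω = 88.7 / 7.390 = 12.00 N·m.
For a hollow shaft with d_i/d_o = 0.573: τ_max = 16T/(π d_o³ (1−k⁴)), so d_o = [16T/(π τ_allow (1−k⁴))]^(1/3) = [16·12.00/(π·2.70×10^7·0.8922)]^(1/3) = 0.01364 m.

13.6 mm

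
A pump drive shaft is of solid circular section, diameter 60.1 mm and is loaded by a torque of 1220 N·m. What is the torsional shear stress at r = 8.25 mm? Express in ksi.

J = πd⁴/32 = π(0.0601)⁴/32 = 1.281×10^-6 m⁴.
Shear stress varies linearly with radius: τ = T·r/J = 1220 × 0.00825 / 1.281×10^-6 = 7.858×10^6 Pa.

1.14 ksi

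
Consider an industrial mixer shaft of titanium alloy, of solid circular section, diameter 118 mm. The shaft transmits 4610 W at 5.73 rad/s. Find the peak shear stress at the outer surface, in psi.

362 psi

ω = 5.73 rad/s, so T = P/ω = 4610 / 5.730 = 804.5 N·m.
J = πd⁴/32 = π(0.118)⁴/32 = 1.903×10^-5 m⁴.
τ_max = T·r/J = 804.5 × 0.0590 / 1.903×10^-5 = 2.494×10^6 Pa.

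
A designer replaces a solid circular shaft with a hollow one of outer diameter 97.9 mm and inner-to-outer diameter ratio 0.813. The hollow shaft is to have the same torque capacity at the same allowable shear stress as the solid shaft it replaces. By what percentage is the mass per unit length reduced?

50.3 %

Equal τ_max and T ⇒ the solid shaft needs d_s³ = d_o³(1−k⁴), so d_s = 97.9·(1−0.813⁴)^(1/3) = 80.84 mm.
Area ratio A_h/A_s = d_o²(1−k²)/d_s² = (1−k²)/(1−k⁴)^(2/3) = 0.4972.
Mass saving = 1 − 0.4972 = 50.3 %.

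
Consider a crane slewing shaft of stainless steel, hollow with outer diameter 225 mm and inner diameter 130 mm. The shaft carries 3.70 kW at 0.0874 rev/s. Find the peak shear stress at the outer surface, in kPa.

3390 kPa

ω = 2π·0.0874 = 0.5492 rad/s, so T = P/ω = 3.70×10³ / 0.5492 = 6738 N·m.
J = π(d_o⁴ − d_i⁴)/32 = π(0.225⁴ − 0.130⁴)/32 = 2.236×10^-4 m⁴.
τ_max = T·r/J = 6738 × 0.113 / 2.236×10^-4 = 3.390×10^6 Pa.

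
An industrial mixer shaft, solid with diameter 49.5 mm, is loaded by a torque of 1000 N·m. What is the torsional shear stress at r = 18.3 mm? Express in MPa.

J = πd⁴/32 = π(0.0495)⁴/32 = 5.894×10^-7 m⁴.
Shear stress varies linearly with radius: τ = T·r/J = 1000 × 0.0183 / 5.894×10^-7 = 3.105×10^7 Pa.

31.0 MPa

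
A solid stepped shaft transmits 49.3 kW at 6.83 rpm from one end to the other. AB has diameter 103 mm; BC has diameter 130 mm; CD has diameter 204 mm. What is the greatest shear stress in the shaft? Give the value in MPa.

ω = 2π·6.83/60 = 0.7152 rad/s, so T = P/ω = 49.3×10³ / 0.7152 = 68930 N·m.
Under the same torque, τ_max = 16T/(πd³) is largest where d is smallest — segment AB (d = 103 mm).
τ_max = 16·68930/(π·(0.103)³) = 3.213×10^8 Pa.

321 MPa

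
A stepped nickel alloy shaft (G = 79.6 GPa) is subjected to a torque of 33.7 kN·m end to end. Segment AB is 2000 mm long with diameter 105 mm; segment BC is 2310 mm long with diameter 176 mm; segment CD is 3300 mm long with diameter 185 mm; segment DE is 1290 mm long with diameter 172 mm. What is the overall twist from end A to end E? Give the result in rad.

0.0998 rad

J_AB = π(0.105)⁴/32 = 1.19×10^-5 m⁴; J_BC = π(0.176)⁴/32 = 9.42×10^-5 m⁴; J_CD = π(0.185)⁴/32 = 1.15×10^-4 m⁴; J_DE = π(0.172)⁴/32 = 8.59×10^-5 m⁴.
θ = (T/G)·Σ L_i/J_i = (33700/79.6×10⁹)·(2.00/1.19×10^-5 + 2.31/9.42×10^-5 + 3.30/1.15×10^-4 + 1.29/8.59×10^-5) = 0.09984 rad.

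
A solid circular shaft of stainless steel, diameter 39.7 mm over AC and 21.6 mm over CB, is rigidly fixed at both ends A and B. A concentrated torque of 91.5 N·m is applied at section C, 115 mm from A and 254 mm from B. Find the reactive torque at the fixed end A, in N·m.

Compatibility: T_A·a/J_AC = T_B·b/J_CB with T_A + T_B = T₀.
J_AC = 2.44×10^-7 m⁴, J_CB = 2.14×10^-8 m⁴, so T_A = T₀·(J_AC/a)/((J_AC/a)+(J_CB/b)) = 88.01 N·m, T_B = 3.492 N·m.

88.0 N·m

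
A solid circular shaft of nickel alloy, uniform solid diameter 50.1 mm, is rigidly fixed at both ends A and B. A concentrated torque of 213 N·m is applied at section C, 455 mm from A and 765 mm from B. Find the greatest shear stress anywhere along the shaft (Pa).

With uniform GJ and both ends fixed, compatibility θ_AC = θ_CB gives T_A·a = T_B·b, together with T_A + T_B = T₀.
T_A = T₀·b/(a+b) = 213.0·765/1220 = 133.6 N·m; T_B = 79.44 N·m.
τ in each portion: τ_AC = 5.41×10^6 Pa, τ_CB = 3.22×10^6 Pa; maximum is in AC.
τ_max = T_AC·r/J = 133.6·0.0250/6.19×10^-7 = 5.409×10^6 Pa.

5.41e6 Pa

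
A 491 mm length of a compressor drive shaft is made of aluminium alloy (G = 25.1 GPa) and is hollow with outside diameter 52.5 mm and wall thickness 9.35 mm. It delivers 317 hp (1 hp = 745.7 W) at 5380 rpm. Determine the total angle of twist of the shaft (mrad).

ω = 2π·5380/60 = 563.4 rad/s, so T = P/ω = 317×745.7 / 563.4 = 419.6 N·m.
J = π(d_o⁴ − d_i⁴)/32 = π(0.0525⁴ − 0.0338⁴)/32 = 6.177×10^-7 m⁴.
θ = T·L/(G·J) = 419.6 × 0.491 / (25.1×10⁹ × 6.177×10^-7) = 0.01329 rad.

13.3 mrad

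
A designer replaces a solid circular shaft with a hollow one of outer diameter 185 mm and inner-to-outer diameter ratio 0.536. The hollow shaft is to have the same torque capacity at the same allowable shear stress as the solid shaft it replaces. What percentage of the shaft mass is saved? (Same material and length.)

Equal τ_max and T ⇒ the solid shaft needs d_s³ = d_o³(1−k⁴), so d_s = 185·(1−0.536⁴)^(1/3) = 179.8 mm.
Area ratio A_h/A_s = d_o²(1−k²)/d_s² = (1−k²)/(1−k⁴)^(2/3) = 0.7548.
Mass saving = 1 − 0.7548 = 24.5 %.

24.5 %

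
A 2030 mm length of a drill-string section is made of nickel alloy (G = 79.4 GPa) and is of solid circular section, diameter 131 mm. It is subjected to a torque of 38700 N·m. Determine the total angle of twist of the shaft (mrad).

J = πd⁴/32 = π(0.131)⁴/32 = 2.891×10^-5 m⁴.
θ = T·L/(G·J) = 38700 × 2.03 / (79.4×10⁹ × 2.891×10^-5) = 0.03422 rad.

34.2 mrad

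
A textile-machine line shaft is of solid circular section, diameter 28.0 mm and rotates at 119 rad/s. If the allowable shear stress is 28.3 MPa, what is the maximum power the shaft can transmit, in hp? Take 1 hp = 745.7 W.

19.5 hp

J = πd⁴/32 = π(0.0280)⁴/32 = 6.034×10^-8 m⁴.
T_max = τ_allow·J/r = 2.83×10^7 × 6.034×10^-8 / 0.0140 = 122.0 N·m.
ω = 119 rad/s, so P_max = T_max·ω = 1.452×10^4 W.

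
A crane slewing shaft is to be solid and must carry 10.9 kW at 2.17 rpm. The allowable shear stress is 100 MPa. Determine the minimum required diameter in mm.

ω = 2π·2.17/60 = 0.2272 rad/s, so T = P/ω = 10.9×10³ / 0.2272 = 47970 N·m.
For a solid shaft τ_max = 16T/(πd³), so d = (16T/(π τ_allow))^(1/3) = (16·47970/(π·1.00×10^8))^(1/3) = 0.1347 m.

135 mm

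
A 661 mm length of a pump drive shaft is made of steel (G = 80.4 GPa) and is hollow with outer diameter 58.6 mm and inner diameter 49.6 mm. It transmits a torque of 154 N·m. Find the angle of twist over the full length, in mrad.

2.25 mrad

J = π(d_o⁴ − d_i⁴)/32 = π(0.0586⁴ − 0.0496⁴)/32 = 5.635×10^-7 m⁴.
θ = T·L/(G·J) = 154.0 × 0.661 / (80.4×10⁹ × 5.635×10^-7) = 2.247×10^-3 rad.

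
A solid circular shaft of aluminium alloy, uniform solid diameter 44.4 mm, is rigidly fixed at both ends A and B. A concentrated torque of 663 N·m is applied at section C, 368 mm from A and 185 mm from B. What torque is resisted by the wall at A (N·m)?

222 N·m

With uniform GJ and both ends fixed, compatibility θ_AC = θ_CB gives T_A·a = T_B·b, together with T_A + T_B = T₀.
T_A = T₀·b/(a+b) = 663.0·185/553.0 = 221.8 N·m; T_B = 441.2 N·m.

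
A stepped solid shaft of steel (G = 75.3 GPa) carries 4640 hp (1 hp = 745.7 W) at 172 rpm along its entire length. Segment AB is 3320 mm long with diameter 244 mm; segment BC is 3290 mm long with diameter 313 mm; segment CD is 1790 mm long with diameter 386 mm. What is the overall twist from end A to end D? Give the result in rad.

0.0353 rad

ω = 2π·172/60 = 18.01 rad/s, so T = P/ω = 4640×745.7 / 18.01 = 192100 N·m.
J_AB = π(0.244)⁴/32 = 3.48×10^-4 m⁴; J_BC = π(0.313)⁴/32 = 9.42×10^-4 m⁴; J_CD = π(0.386)⁴/32 = 2.18×10^-3 m⁴.
θ = (T/G)·Σ L_i/J_i = (192100/75.3×10⁹)·(3.32/3.48×10^-4 + 3.29/9.42×10^-4 + 1.79/2.18×10^-3) = 0.03534 rad.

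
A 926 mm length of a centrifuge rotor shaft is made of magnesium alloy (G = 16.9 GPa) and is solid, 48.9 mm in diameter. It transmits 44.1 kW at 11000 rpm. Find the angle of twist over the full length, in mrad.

3.74 mrad

ω = 2π·11000/60 = 1152 rad/s, so T = P/ω = 44.1×10³ / 1152 = 38.28 N·m.
J = πd⁴/32 = π(0.0489)⁴/32 = 5.614×10^-7 m⁴.
θ = T·L/(G·J) = 38.28 × 0.926 / (16.9×10⁹ × 5.614×10^-7) = 3.737×10^-3 rad.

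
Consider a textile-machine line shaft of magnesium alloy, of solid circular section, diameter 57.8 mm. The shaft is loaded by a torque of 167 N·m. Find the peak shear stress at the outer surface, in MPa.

J = πd⁴/32 = π(0.0578)⁴/32 = 1.096×10^-6 m⁴.
τ_max = T·r/J = 167.0 × 0.0289 / 1.096×10^-6 = 4.405×10^6 Pa.

4.40 MPa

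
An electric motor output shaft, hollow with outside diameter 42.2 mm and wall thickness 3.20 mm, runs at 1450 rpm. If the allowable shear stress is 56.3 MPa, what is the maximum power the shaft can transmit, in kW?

J = π(d_o⁴ − d_i⁴)/32 = π(0.0422⁴ − 0.0358⁴)/32 = 1.501×10^-7 m⁴.
T_max = τ_allow·J/r = 5.63×10^7 × 1.501×10^-7 / 0.0211 = 400.5 N·m.
ω = 2π·1450/60 = 151.8 rad/s, so P_max = T_max·ω = 6.081×10^4 W.

60.8 kW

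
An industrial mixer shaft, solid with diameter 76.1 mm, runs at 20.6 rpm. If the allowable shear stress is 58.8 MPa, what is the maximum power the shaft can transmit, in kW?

11.0 kW

J = πd⁴/32 = π(0.0761)⁴/32 = 3.293×10^-6 m⁴.
T_max = τ_allow·J/r = 5.88×10^7 × 3.293×10^-6 / 0.0381 = 5088 N·m.
ω = 2π·20.6/60 = 2.157 rad/s, so P_max = T_max·ω = 1.098×10^4 W.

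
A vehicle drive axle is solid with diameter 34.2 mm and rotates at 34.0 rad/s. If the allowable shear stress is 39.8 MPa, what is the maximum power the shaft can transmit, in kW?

10.6 kW

J = πd⁴/32 = π(0.0342)⁴/32 = 1.343×10^-7 m⁴.
T_max = τ_allow·J/r = 3.98×10^7 × 1.343×10^-7 / 0.0171 = 312.6 N·m.
ω = 34.0 rad/s, so P_max = T_max·ω = 1.063×10^4 W.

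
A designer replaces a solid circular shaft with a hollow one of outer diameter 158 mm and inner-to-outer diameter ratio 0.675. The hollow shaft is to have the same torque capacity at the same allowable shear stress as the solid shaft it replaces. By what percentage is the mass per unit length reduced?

36.4 %

Equal τ_max and T ⇒ the solid shaft needs d_s³ = d_o³(1−k⁴), so d_s = 158·(1−0.675⁴)^(1/3) = 146.2 mm.
Area ratio A_h/A_s = d_o²(1−k²)/d_s² = (1−k²)/(1−k⁴)^(2/3) = 0.6357.
Mass saving = 1 − 0.6357 = 36.4 %.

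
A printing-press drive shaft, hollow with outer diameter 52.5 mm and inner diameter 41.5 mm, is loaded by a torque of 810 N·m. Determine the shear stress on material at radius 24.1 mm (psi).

6230 psi

J = π(d_o⁴ − d_i⁴)/32 = π(0.0525⁴ − 0.0415⁴)/32 = 4.546×10^-7 m⁴.
Shear stress varies linearly with radius: τ = T·r/J = 810.0 × 0.0241 / 4.546×10^-7 = 4.294×10^7 Pa.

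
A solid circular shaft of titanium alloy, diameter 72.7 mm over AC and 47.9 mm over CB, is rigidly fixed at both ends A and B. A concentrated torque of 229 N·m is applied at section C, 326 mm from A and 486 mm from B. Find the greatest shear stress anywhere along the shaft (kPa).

Compatibility: T_A·a/J_AC = T_B·b/J_CB with T_A + T_B = T₀.
J_AC = 2.74×10^-6 m⁴, J_CB = 5.17×10^-7 m⁴, so T_A = T₀·(J_AC/a)/((J_AC/a)+(J_CB/b)) = 203.3 N·m, T_B = 25.70 N·m.
τ in each portion: τ_AC = 2.69×10^6 Pa, τ_CB = 1.19×10^6 Pa; maximum is in AC.
τ_max = T_AC·r/J = 203.3·0.0364/2.74×10^-6 = 2.695×10^6 Pa.

2690 kPa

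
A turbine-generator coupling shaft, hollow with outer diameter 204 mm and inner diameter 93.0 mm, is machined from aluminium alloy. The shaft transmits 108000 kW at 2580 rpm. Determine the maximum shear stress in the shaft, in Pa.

2.51e8 Pa

ω = 2π·2580/60 = 270.2 rad/s, so T = P/ω = 108000×10³ / 270.2 = 399700 N·m.
J = π(d_o⁴ − d_i⁴)/32 = π(0.204⁴ − 0.0930⁴)/32 = 1.627×10^-4 m⁴.
τ_max = T·r/J = 399700 × 0.102 / 1.627×10^-4 = 2.506×10^8 Pa.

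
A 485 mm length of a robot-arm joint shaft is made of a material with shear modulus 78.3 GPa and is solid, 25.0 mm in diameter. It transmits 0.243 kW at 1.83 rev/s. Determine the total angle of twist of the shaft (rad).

ω = 2π·1.83 = 11.50 rad/s, so T = P/ω = 0.243×10³ / 11.50 = 21.13 N·m.
J = πd⁴/32 = π(0.0250)⁴/32 = 3.835×10^-8 m⁴.
θ = T·L/(G·J) = 21.13 × 0.485 / (78.3×10⁹ × 3.835×10^-8) = 3.413×10^-3 rad.

0.00341 rad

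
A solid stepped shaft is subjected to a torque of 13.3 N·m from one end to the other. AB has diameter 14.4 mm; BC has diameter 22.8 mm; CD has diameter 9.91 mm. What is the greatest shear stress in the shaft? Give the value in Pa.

6.96e7 Pa

Under the same torque, τ_max = 16T/(πd³) is largest where d is smallest — segment CD (d = 9.91 mm).
τ_max = 16·13.30/(π·(0.00991)³) = 6.960×10^7 Pa.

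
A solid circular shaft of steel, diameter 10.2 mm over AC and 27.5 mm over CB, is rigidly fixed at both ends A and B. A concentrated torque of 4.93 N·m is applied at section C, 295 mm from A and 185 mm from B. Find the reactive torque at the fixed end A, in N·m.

0.0578 N·m

Compatibility: T_A·a/J_AC = T_B·b/J_CB with T_A + T_B = T₀.
J_AC = 1.06×10^-9 m⁴, J_CB = 5.61×10^-8 m⁴, so T_A = T₀·(J_AC/a)/((J_AC/a)+(J_CB/b)) = 0.05783 N·m, T_B = 4.872 N·m.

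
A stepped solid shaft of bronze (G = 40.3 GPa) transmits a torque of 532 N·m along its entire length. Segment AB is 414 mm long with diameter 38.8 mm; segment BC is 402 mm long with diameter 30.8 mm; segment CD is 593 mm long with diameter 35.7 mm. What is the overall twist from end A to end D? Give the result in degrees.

J_AB = π(0.0388)⁴/32 = 2.22×10^-7 m⁴; J_BC = π(0.0308)⁴/32 = 8.83×10^-8 m⁴; J_CD = π(0.0357)⁴/32 = 1.59×10^-7 m⁴.
θ = (T/G)·Σ L_i/J_i = (532.0/40.3×10⁹)·(0.414/2.22×10^-7 + 0.402/8.83×10^-8 + 0.593/1.59×10^-7) = 0.1337 rad.

7.66°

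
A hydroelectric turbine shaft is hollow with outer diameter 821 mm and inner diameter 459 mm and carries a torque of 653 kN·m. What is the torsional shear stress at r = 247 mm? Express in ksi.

J = π(d_o⁴ − d_i⁴)/32 = π(0.821⁴ − 0.459⁴)/32 = 0.04025 m⁴.
Shear stress varies linearly with radius: τ = T·r/J = 653000 × 0.247 / 0.04025 = 4.008×10^6 Pa.

0.581 ksi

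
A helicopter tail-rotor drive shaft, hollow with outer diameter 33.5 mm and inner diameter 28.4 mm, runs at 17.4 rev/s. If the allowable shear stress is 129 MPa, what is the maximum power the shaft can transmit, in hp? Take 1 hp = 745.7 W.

J = π(d_o⁴ − d_i⁴)/32 = π(0.0335⁴ − 0.0284⁴)/32 = 5.978×10^-8 m⁴.
T_max = τ_allow·J/r = 1.29×10^8 × 5.978×10^-8 / 0.0168 = 460.4 N·m.
ω = 2π·17.4 = 109.3 rad/s, so P_max = T_max·ω = 5.033×10^4 W.

67.5 hp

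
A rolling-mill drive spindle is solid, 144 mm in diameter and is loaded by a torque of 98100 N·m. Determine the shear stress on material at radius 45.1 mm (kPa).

105000 kPa

J = πd⁴/32 = π(0.144)⁴/32 = 4.221×10^-5 m⁴.
Shear stress varies linearly with radius: τ = T·r/J = 98100 × 0.0451 / 4.221×10^-5 = 1.048×10^8 Pa.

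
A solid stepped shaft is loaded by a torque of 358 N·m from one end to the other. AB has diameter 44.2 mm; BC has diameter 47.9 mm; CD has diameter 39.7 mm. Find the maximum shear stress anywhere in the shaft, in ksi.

Under the same torque, τ_max = 16T/(πd³) is largest where d is smallest — segment CD (d = 39.7 mm).
τ_max = 16·358.0/(π·(0.0397)³) = 2.914×10^7 Pa.

4.23 ksi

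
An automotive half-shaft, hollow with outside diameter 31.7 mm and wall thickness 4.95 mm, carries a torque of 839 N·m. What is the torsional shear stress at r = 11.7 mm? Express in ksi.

18.5 ksi

J = π(d_o⁴ − d_i⁴)/32 = π(0.0317⁴ − 0.0218⁴)/32 = 7.696×10^-8 m⁴.
Shear stress varies linearly with radius: τ = T·r/J = 839.0 × 0.0117 / 7.696×10^-8 = 1.275×10^8 Pa.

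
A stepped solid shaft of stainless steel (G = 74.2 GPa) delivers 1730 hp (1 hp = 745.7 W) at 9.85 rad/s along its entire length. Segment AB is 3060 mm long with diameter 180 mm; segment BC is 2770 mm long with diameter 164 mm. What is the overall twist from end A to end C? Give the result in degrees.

ω = 9.85 rad/s, so T = P/ω = 1730×745.7 / 9.850 = 131000 N·m.
J_AB = π(0.180)⁴/32 = 1.03×10^-4 m⁴; J_BC = π(0.164)⁴/32 = 7.10×10^-5 m⁴.
θ = (T/G)·Σ L_i/J_i = (131000/74.2×10⁹)·(3.06/1.03×10^-4 + 2.77/7.10×10^-5) = 0.1213 rad.

6.95°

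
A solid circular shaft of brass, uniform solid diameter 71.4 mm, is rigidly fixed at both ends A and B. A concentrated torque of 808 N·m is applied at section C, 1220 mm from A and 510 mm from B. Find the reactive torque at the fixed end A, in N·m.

238 N·m

With uniform GJ and both ends fixed, compatibility θ_AC = θ_CB gives T_A·a = T_B·b, together with T_A + T_B = T₀.
T_A = T₀·b/(a+b) = 808.0·510/1730 = 238.2 N·m; T_B = 569.8 N·m.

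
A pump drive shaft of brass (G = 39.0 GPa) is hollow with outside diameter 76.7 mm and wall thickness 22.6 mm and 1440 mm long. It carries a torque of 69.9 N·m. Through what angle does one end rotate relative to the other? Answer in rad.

J = π(d_o⁴ − d_i⁴)/32 = π(0.0767⁴ − 0.0315⁴)/32 = 3.301×10^-6 m⁴.
θ = T·L/(G·J) = 69.90 × 1.44 / (39.0×10⁹ × 3.301×10^-6) = 7.819×10^-4 rad.

7.82e-4 rad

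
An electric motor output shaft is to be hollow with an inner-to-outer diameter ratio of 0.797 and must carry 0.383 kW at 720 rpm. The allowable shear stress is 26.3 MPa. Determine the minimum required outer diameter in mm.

11.8 mm

ω = 2π·720/60 = 75.40 rad/s, so T = P/ω = 0.383×10³ / 75.40 = 5.080 N·m.
For a hollow shaft with d_i/d_o = 0.797: τ_max = 16T/(π d_o³ (1−k⁴)), so d_o = [16T/(π τ_allow (1−k⁴))]^(1/3) = [16·5.080/(π·2.63×10^7·0.5965)]^(1/3) = 0.01181 m.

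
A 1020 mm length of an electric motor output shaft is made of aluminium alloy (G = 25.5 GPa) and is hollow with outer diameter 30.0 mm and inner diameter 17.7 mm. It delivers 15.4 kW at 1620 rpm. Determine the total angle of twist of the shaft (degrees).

2.98°

ω = 2π·1620/60 = 169.6 rad/s, so T = P/ω = 15.4×10³ / 169.6 = 90.78 N·m.
J = π(d_o⁴ − d_i⁴)/32 = π(0.0300⁴ − 0.0177⁴)/32 = 6.989×10^-8 m⁴.
θ = T·L/(G·J) = 90.78 × 1.02 / (25.5×10⁹ × 6.989×10^-8) = 0.05196 rad.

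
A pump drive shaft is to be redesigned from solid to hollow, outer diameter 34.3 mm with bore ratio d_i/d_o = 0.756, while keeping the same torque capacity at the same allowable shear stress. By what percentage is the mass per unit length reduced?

Equal τ_max and T ⇒ the solid shaft needs d_s³ = d_o³(1−k⁴), so d_s = 34.3·(1−0.756⁴)^(1/3) = 30.06 mm.
Area ratio A_h/A_s = d_o²(1−k²)/d_s² = (1−k²)/(1−k⁴)^(2/3) = 0.5577.
Mass saving = 1 − 0.5577 = 44.2 %.

44.2 %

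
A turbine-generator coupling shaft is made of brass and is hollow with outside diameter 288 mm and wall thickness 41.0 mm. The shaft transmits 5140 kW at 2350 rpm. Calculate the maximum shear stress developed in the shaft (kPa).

6030 kPa

ω = 2π·2350/60 = 246.1 rad/s, so T = P/ω = 5140×10³ / 246.1 = 20890 N·m.
J = π(d_o⁴ − d_i⁴)/32 = π(0.288⁴ − 0.206⁴)/32 = 4.986×10^-4 m⁴.
τ_max = T·r/J = 20890 × 0.144 / 4.986×10^-4 = 6.032×10^6 Pa.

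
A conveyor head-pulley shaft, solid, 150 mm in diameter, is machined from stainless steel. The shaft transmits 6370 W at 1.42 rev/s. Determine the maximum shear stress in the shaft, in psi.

ω = 2π·1.42 = 8.922 rad/s, so T = P/ω = 6370 / 8.922 = 714.0 N·m.
J = πd⁴/32 = π(0.150)⁴/32 = 4.970×10^-5 m⁴.
τ_max = T·r/J = 714.0 × 0.0750 / 4.970×10^-5 = 1.077×10^6 Pa.

156 psi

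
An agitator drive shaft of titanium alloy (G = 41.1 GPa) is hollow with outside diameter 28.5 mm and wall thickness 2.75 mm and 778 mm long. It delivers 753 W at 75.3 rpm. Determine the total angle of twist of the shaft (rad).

0.0485 rad

ω = 2π·75.3/60 = 7.885 rad/s, so T = P/ω = 753 / 7.885 = 95.49 N·m.
J = π(d_o⁴ − d_i⁴)/32 = π(0.0285⁴ − 0.0230⁴)/32 = 3.730×10^-8 m⁴.
θ = T·L/(G·J) = 95.49 × 0.778 / (41.1×10⁹ × 3.730×10^-8) = 0.04847 rad.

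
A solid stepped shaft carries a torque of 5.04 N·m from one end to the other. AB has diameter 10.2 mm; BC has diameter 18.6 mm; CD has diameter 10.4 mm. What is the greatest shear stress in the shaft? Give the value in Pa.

2.42e7 Pa

Under the same torque, τ_max = 16T/(πd³) is largest where d is smallest — segment AB (d = 10.2 mm).
τ_max = 16·5.040/(π·(0.0102)³) = 2.419×10^7 Pa.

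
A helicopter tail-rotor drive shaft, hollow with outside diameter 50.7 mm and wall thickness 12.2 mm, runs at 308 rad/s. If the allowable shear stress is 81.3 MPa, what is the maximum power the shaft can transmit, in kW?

594 kW

J = π(d_o⁴ − d_i⁴)/32 = π(0.0507⁴ − 0.0263⁴)/32 = 6.017×10^-7 m⁴.
T_max = τ_allow·J/r = 8.13×10^7 × 6.017×10^-7 / 0.0254 = 1930 N·m.
ω = 308 rad/s, so P_max = T_max·ω = 5.944×10^5 W.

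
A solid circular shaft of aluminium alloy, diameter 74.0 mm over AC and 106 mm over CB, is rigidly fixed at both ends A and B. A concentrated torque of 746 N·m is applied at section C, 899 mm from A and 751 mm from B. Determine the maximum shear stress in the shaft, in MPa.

Compatibility: T_A·a/J_AC = T_B·b/J_CB with T_A + T_B = T₀.
J_AC = 2.94×10^-6 m⁴, J_CB = 1.24×10^-5 m⁴, so T_A = T₀·(J_AC/a)/((J_AC/a)+(J_CB/b)) = 123.5 N·m, T_B = 622.5 N·m.
τ in each portion: τ_AC = 1.55×10^6 Pa, τ_CB = 2.66×10^6 Pa; maximum is in CB.
τ_max = T_CB·r/J = 622.5·0.0530/1.24×10^-5 = 2.662×10^6 Pa.

2.66 MPa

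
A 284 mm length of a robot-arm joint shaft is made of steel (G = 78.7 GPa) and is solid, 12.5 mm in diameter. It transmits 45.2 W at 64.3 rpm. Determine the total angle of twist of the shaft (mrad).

10.1 mrad

ω = 2π·64.3/60 = 6.733 rad/s, so T = P/ω = 45.2 / 6.733 = 6.713 N·m.
J = πd⁴/32 = π(0.0125)⁴/32 = 2.397×10^-9 m⁴.
θ = T·L/(G·J) = 6.713 × 0.284 / (78.7×10⁹ × 2.397×10^-9) = 0.01011 rad.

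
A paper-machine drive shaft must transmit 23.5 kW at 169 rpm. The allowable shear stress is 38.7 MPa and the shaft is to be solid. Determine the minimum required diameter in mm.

ω = 2π·169/60 = 17.70 rad/s, so T = P/ω = 23.5×10³ / 17.70 = 1328 N·m.
For a solid shaft τ_max = 16T/(πd³), so d = (16T/(π τ_allow))^(1/3) = (16·1328/(π·3.87×10^7))^(1/3) = 0.05591 m.

55.9 mm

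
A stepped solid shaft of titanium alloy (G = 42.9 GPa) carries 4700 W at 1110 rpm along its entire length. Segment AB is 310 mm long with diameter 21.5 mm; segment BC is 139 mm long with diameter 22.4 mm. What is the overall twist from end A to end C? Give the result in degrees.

ω = 2π·1110/60 = 116.2 rad/s, so T = P/ω = 4700 / 116.2 = 40.43 N·m.
J_AB = π(0.0215)⁴/32 = 2.10×10^-8 m⁴; J_BC = π(0.0224)⁴/32 = 2.47×10^-8 m⁴.
θ = (T/G)·Σ L_i/J_i = (40.43/42.9×10⁹)·(0.310/2.10×10^-8 + 0.139/2.47×10^-8) = 0.01923 rad.

1.10°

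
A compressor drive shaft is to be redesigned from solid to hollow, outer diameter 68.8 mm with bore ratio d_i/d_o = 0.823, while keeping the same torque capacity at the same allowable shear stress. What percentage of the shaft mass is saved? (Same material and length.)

Equal τ_max and T ⇒ the solid shaft needs d_s³ = d_o³(1−k⁴), so d_s = 68.8·(1−0.823⁴)^(1/3) = 56.07 mm.
Area ratio A_h/A_s = d_o²(1−k²)/d_s² = (1−k²)/(1−k⁴)^(2/3) = 0.4859.
Mass saving = 1 − 0.4859 = 51.4 %.

51.4 %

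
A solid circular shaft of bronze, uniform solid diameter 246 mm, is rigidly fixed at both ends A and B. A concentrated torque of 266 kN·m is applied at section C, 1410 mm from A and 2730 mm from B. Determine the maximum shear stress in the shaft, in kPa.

With uniform GJ and both ends fixed, compatibility θ_AC = θ_CB gives T_A·a = T_B·b, together with T_A + T_B = T₀.
T_A = T₀·b/(a+b) = 266000·2730/4140 = 175400 N·m; T_B = 90590 N·m.
τ in each portion: τ_AC = 6.00×10^7 Pa, τ_CB = 3.10×10^7 Pa; maximum is in AC.
τ_max = T_AC·r/J = 175400·0.123/3.60×10^-4 = 6.001×10^7 Pa.

60000 kPa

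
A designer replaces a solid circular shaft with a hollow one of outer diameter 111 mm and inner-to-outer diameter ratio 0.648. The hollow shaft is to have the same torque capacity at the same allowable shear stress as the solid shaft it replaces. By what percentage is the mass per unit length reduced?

34.0 %

Equal τ_max and T ⇒ the solid shaft needs d_s³ = d_o³(1−k⁴), so d_s = 111·(1−0.648⁴)^(1/3) = 104.1 mm.
Area ratio A_h/A_s = d_o²(1−k²)/d_s² = (1−k²)/(1−k⁴)^(2/3) = 0.6602.
Mass saving = 1 − 0.6602 = 34.0 %.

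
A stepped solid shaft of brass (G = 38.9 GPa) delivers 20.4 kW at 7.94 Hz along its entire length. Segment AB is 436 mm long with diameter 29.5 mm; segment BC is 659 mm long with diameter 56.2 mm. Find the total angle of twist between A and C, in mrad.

ω = 2π·7.94 = 49.89 rad/s, so T = P/ω = 20.4×10³ / 49.89 = 408.9 N·m.
J_AB = π(0.0295)⁴/32 = 7.44×10^-8 m⁴; J_BC = π(0.0562)⁴/32 = 9.79×10^-7 m⁴.
θ = (T/G)·Σ L_i/J_i = (408.9/38.9×10⁹)·(0.436/7.44×10^-8 + 0.659/9.79×10^-7) = 0.06872 rad.

68.7 mrad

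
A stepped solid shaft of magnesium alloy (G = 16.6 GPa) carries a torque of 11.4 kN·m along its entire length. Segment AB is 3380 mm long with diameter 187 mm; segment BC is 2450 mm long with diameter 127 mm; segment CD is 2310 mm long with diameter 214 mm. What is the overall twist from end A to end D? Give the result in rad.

J_AB = π(0.187)⁴/32 = 1.20×10^-4 m⁴; J_BC = π(0.127)⁴/32 = 2.55×10^-5 m⁴; J_CD = π(0.214)⁴/32 = 2.06×10^-4 m⁴.
θ = (T/G)·Σ L_i/J_i = (11400/16.6×10⁹)·(3.38/1.20×10^-4 + 2.45/2.55×10^-5 + 2.31/2.06×10^-4) = 0.09292 rad.

0.0929 rad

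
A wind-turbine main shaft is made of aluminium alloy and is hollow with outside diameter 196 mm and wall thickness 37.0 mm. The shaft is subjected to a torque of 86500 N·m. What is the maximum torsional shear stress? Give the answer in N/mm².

J = π(d_o⁴ − d_i⁴)/32 = π(0.196⁴ − 0.122⁴)/32 = 1.231×10^-4 m⁴.
τ_max = T·r/J = 86500 × 0.0980 / 1.231×10^-4 = 6.884×10^7 Pa.

68.8 N/mm²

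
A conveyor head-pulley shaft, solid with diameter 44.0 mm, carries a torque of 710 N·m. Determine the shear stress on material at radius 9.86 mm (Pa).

J = πd⁴/32 = π(0.0440)⁴/32 = 3.680×10^-7 m⁴.
Shear stress varies linearly with radius: τ = T·r/J = 710.0 × 0.00986 / 3.680×10^-7 = 1.902×10^7 Pa.

1.90e7 Pa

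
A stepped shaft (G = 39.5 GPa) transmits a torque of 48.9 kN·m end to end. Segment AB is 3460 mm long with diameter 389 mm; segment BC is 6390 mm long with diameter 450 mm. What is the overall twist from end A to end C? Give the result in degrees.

0.222°

J_AB = π(0.389)⁴/32 = 2.25×10^-3 m⁴; J_BC = π(0.450)⁴/32 = 4.03×10^-3 m⁴.
θ = (T/G)·Σ L_i/J_i = (48900/39.5×10⁹)·(3.46/2.25×10^-3 + 6.39/4.03×10^-3) = 3.870×10^-3 rad.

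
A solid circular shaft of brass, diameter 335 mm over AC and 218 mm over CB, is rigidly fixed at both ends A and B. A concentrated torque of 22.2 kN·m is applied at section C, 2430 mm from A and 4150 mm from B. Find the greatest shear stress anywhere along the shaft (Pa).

2.72e6 Pa

Compatibility: T_A·a/J_AC = T_B·b/J_CB with T_A + T_B = T₀.
J_AC = 1.24×10^-3 m⁴, J_CB = 2.22×10^-4 m⁴, so T_A = T₀·(J_AC/a)/((J_AC/a)+(J_CB/b)) = 20090 N·m, T_B = 2110 N·m.
τ in each portion: τ_AC = 2.72×10^6 Pa, τ_CB = 1.04×10^6 Pa; maximum is in AC.
τ_max = T_AC·r/J = 20090·0.168/1.24×10^-3 = 2.722×10^6 Pa.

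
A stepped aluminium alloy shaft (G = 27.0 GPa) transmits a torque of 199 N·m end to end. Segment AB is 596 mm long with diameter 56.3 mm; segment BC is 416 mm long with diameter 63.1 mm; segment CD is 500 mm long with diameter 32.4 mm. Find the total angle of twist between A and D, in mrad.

J_AB = π(0.0563)⁴/32 = 9.86×10^-7 m⁴; J_BC = π(0.0631)⁴/32 = 1.56×10^-6 m⁴; J_CD = π(0.0324)⁴/32 = 1.08×10^-7 m⁴.
θ = (T/G)·Σ L_i/J_i = (199.0/27.0×10⁹)·(0.596/9.86×10^-7 + 0.416/1.56×10^-6 + 0.500/1.08×10^-7) = 0.04049 rad.

40.5 mrad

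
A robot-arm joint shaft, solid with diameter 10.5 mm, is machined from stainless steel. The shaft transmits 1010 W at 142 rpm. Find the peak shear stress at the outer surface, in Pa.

ω = 2π·142/60 = 14.87 rad/s, so T = P/ω = 1010 / 14.87 = 67.92 N·m.
J = πd⁴/32 = π(0.0105)⁴/32 = 1.193×10^-9 m⁴.
τ_max = T·r/J = 67.92 × 0.00525 / 1.193×10^-9 = 2.988×10^8 Pa.

2.99e8 Pa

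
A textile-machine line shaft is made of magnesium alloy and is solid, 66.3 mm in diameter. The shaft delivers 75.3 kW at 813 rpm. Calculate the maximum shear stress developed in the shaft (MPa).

ω = 2π·813/60 = 85.14 rad/s, so T = P/ω = 75.3×10³ / 85.14 = 884.5 N·m.
J = πd⁴/32 = π(0.0663)⁴/32 = 1.897×10^-6 m⁴.
τ_max = T·r/J = 884.5 × 0.0331 / 1.897×10^-6 = 1.546×10^7 Pa.

15.5 MPa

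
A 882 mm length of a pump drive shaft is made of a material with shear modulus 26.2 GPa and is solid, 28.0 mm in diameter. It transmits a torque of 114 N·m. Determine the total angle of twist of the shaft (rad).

0.0636 rad

J = πd⁴/32 = π(0.0280)⁴/32 = 6.034×10^-8 m⁴.
θ = T·L/(G·J) = 114.0 × 0.882 / (26.2×10⁹ × 6.034×10^-8) = 0.06360 rad.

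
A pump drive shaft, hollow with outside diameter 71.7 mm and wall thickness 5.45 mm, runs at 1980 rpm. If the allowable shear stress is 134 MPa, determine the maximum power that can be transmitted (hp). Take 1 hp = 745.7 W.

J = π(d_o⁴ − d_i⁴)/32 = π(0.0717⁴ − 0.0608⁴)/32 = 1.253×10^-6 m⁴.
T_max = τ_allow·J/r = 1.34×10^8 × 1.253×10^-6 / 0.0358 = 4684 N·m.
ω = 2π·1980/60 = 207.3 rad/s, so P_max = T_max·ω = 9.711×10^5 W.

1300 hp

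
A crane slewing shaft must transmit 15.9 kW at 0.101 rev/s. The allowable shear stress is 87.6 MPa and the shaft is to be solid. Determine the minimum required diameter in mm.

113 mm

ω = 2π·0.101 = 0.6346 rad/s, so T = P/ω = 15.9×10³ / 0.6346 = 25060 N·m.
For a solid shaft τ_max = 16T/(πd³), so d = (16T/(π τ_allow))^(1/3) = (16·25060/(π·8.76×10^7))^(1/3) = 0.1134 m.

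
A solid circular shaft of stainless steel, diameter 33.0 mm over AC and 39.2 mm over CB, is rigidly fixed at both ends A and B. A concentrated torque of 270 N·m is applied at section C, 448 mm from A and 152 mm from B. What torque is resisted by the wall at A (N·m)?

39.3 N·m

Compatibility: T_A·a/J_AC = T_B·b/J_CB with T_A + T_B = T₀.
J_AC = 1.16×10^-7 m⁴, J_CB = 2.32×10^-7 m⁴, so T_A = T₀·(J_AC/a)/((J_AC/a)+(J_CB/b)) = 39.31 N·m, T_B = 230.7 N·m.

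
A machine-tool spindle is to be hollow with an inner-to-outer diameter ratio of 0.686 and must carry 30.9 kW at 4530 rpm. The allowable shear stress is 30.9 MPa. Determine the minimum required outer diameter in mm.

24.0 mm

ω = 2π·4530/60 = 474.4 rad/s, so T = P/ω = 30.9×10³ / 474.4 = 65.14 N·m.
For a hollow shaft with d_i/d_o = 0.686: τ_max = 16T/(π d_o³ (1−k⁴)), so d_o = [16T/(π τ_allow (1−k⁴))]^(1/3) = [16·65.14/(π·3.09×10^7·0.7785)]^(1/3) = 0.02398 m.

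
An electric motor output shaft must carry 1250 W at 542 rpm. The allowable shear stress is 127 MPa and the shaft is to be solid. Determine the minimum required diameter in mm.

ω = 2π·542/60 = 56.76 rad/s, so T = P/ω = 1250 / 56.76 = 22.02 N·m.
For a solid shaft τ_max = 16T/(πd³), so d = (16T/(π τ_allow))^(1/3) = (16·22.02/(π·1.27×10^8))^(1/3) = 0.009594 m.

9.59 mm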